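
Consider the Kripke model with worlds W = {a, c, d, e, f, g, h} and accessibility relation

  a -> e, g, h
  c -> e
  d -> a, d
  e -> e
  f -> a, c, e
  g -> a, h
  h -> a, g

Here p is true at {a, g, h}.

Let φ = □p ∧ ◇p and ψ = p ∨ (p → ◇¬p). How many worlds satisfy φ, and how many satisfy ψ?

For □p ∧ ◇p:
a: □p is F, ◇p is T. ✗
c: □p is F, ◇p is F. ✗
d: □p is F, ◇p is T. ✗
e: □p is F, ◇p is F. ✗
f: □p is F, ◇p is T. ✗
g: □p is T, ◇p is T. ✓
h: □p is T, ◇p is T. ✓
— 2 worlds.
For p ∨ (p → ◇¬p):
a: p is T, p → ◇¬p is T. ✓
c: p is F, p → ◇¬p is T. ✓
d: p is F, p → ◇¬p is T. ✓
e: p is F, p → ◇¬p is T. ✓
f: p is F, p → ◇¬p is T. ✓
g: p is T, p → ◇¬p is F. ✓
h: p is T, p → ◇¬p is F. ✓
— 7 worlds.

2 and 7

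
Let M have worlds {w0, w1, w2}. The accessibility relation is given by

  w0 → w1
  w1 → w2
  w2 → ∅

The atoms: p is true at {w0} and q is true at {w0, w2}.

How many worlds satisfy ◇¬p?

2

w0: successors {w1}; ¬p there: w1:T. ✓
w1: successors {w2}; ¬p there: w2:T. ✓
w2: no successors, so ◇¬p fails. ✗
Satisfying worlds: {w0, w1}.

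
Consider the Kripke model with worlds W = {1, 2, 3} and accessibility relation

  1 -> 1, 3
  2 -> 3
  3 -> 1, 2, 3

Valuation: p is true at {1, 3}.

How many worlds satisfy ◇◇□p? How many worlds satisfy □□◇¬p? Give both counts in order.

3 and 0

For ◇◇□p:
1: successors {1, 3}; ◇□p there: 1:T, 3:T. ✓
2: successors {3}; ◇□p there: 3:T. ✓
3: successors {1, 2, 3}; ◇□p there: 1:T, 2:F, 3:T. ✓
— 3 worlds.
For □□◇¬p:
1: successors {1, 3}; □◇¬p there: 1:F, 3:F. ✗
2: successors {3}; □◇¬p there: 3:F. ✗
3: successors {1, 2, 3}; □◇¬p there: 1:F, 2:T, 3:F. ✗
— 0 worlds.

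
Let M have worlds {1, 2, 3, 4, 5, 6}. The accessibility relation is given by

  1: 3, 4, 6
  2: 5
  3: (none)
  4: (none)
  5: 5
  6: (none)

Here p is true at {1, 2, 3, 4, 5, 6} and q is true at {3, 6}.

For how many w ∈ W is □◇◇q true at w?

3

1: successors {3, 4, 6}; ◇◇q there: 3:F, 4:F, 6:F. ✗
2: successors {5}; ◇◇q there: 5:F. ✗
3: no successors, so □◇◇q holds vacuously. ✓
4: no successors, so □◇◇q holds vacuously. ✓
5: successors {5}; ◇◇q there: 5:F. ✗
6: no successors, so □◇◇q holds vacuously. ✓
Satisfying worlds: {3, 4, 6}.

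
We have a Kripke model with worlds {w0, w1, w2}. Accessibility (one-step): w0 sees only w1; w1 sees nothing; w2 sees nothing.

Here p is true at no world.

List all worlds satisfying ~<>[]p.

{w1, w2}

w0: <>[]p is T. ✗
w1: <>[]p is F. ✓
w2: <>[]p is F. ✓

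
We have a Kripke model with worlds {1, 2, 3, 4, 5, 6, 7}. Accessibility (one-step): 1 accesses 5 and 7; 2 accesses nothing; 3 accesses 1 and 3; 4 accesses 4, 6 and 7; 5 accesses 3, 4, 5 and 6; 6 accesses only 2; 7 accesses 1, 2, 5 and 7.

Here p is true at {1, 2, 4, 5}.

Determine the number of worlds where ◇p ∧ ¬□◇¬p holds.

1: ◇p is T, ¬□◇¬p is F. ✗
2: ◇p is F, ¬□◇¬p is F. ✗
3: ◇p is T, ¬□◇¬p is F. ✗
4: ◇p is T, ¬□◇¬p is T. ✓
5: ◇p is T, ¬□◇¬p is T. ✓
6: ◇p is T, ¬□◇¬p is T. ✓
7: ◇p is T, ¬□◇¬p is T. ✓
Satisfying worlds: {4, 5, 6, 7}.

4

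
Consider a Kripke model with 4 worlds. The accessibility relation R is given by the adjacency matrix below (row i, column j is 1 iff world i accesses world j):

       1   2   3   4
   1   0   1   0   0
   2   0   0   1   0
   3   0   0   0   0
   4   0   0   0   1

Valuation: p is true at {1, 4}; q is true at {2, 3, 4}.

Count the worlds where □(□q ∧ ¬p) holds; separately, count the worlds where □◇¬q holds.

3 and 1

For □(□q ∧ ¬p):
1: successors {2}; □q ∧ ¬p there: 2:T. ✓
2: successors {3}; □q ∧ ¬p there: 3:T. ✓
3: no successors, so □(□q ∧ ¬p) holds vacuously. ✓
4: successors {4}; □q ∧ ¬p there: 4:F. ✗
— 3 worlds.
For □◇¬q:
1: successors {2}; ◇¬q there: 2:F. ✗
2: successors {3}; ◇¬q there: 3:F. ✗
3: no successors, so □◇¬q holds vacuously. ✓
4: successors {4}; ◇¬q there: 4:F. ✗
— 1 world.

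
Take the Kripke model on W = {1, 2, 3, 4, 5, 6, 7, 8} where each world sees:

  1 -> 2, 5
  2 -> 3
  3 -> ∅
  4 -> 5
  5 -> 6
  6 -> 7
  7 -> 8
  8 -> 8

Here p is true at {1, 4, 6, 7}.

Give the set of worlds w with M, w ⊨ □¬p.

{1, 2, 3, 4, 7, 8}

1: successors {2, 5}; ¬p there: 2:T, 5:T. ✓
2: successors {3}; ¬p there: 3:T. ✓
3: no successors, so □¬p holds vacuously. ✓
4: successors {5}; ¬p there: 5:T. ✓
5: successors {6}; ¬p there: 6:F. ✗
6: successors {7}; ¬p there: 7:F. ✗
7: successors {8}; ¬p there: 8:T. ✓
8: successors {8}; ¬p there: 8:T. ✓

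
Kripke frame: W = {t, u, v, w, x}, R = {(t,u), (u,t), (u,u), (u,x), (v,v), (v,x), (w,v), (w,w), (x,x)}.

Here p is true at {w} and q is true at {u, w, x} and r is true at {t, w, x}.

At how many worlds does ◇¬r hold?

t: successors {u}; ¬r there: u:T. ✓
u: successors {t, u, x}; ¬r there: t:F, u:T, x:F. ✓
v: successors {v, x}; ¬r there: v:T, x:F. ✓
w: successors {v, w}; ¬r there: v:T, w:F. ✓
x: successors {x}; ¬r there: x:F. ✗
Satisfying worlds: {t, u, v, w}.

4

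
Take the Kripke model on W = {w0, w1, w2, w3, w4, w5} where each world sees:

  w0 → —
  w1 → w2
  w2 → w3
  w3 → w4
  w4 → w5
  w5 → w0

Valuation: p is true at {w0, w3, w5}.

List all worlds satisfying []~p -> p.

w0: []~p is T, p is T. ✓
w1: []~p is T, p is F. ✗
w2: []~p is F, p is F. ✓
w3: []~p is T, p is T. ✓
w4: []~p is F, p is F. ✓
w5: []~p is F, p is T. ✓

{w0, w2, w3, w4, w5}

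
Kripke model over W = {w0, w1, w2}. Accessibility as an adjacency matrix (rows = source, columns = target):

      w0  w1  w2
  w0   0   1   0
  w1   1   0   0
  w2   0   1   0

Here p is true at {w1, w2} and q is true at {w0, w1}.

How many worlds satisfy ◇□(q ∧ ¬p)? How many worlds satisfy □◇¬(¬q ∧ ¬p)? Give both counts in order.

2 and 3

For ◇□(q ∧ ¬p):
w0: successors {w1}; □(q ∧ ¬p) there: w1:T. ✓
w1: successors {w0}; □(q ∧ ¬p) there: w0:F. ✗
w2: successors {w1}; □(q ∧ ¬p) there: w1:T. ✓
— 2 worlds.
For □◇¬(¬q ∧ ¬p):
w0: successors {w1}; ◇¬(¬q ∧ ¬p) there: w1:T. ✓
w1: successors {w0}; ◇¬(¬q ∧ ¬p) there: w0:T. ✓
w2: successors {w1}; ◇¬(¬q ∧ ¬p) there: w1:T. ✓
— 3 worlds.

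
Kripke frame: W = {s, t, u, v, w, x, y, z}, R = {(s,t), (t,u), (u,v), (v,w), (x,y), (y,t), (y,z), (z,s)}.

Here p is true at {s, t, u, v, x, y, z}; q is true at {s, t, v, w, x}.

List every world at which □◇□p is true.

{s, u, w, x, y, z}

s: successors {t}; ◇□p there: t:T. ✓
t: successors {u}; ◇□p there: u:F. ✗
u: successors {v}; ◇□p there: v:T. ✓
v: successors {w}; ◇□p there: w:F. ✗
w: no successors, so □◇□p holds vacuously. ✓
x: successors {y}; ◇□p there: y:T. ✓
y: successors {t, z}; ◇□p there: t:T, z:T. ✓
z: successors {s}; ◇□p there: s:T. ✓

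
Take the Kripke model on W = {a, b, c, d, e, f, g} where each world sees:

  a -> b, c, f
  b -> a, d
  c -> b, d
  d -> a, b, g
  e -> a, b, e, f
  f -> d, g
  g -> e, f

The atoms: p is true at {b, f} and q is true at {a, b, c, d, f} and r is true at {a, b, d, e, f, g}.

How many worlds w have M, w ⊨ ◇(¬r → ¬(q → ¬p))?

a: successors {b, c, f}; ¬r → ¬(q → ¬p) there: b:T, c:F, f:T. ✓
b: successors {a, d}; ¬r → ¬(q → ¬p) there: a:T, d:T. ✓
c: successors {b, d}; ¬r → ¬(q → ¬p) there: b:T, d:T. ✓
d: successors {a, b, g}; ¬r → ¬(q → ¬p) there: a:T, b:T, g:T. ✓
e: successors {a, b, e, f}; ¬r → ¬(q → ¬p) there: a:T, b:T, e:T, f:T. ✓
f: successors {d, g}; ¬r → ¬(q → ¬p) there: d:T, g:T. ✓
g: successors {e, f}; ¬r → ¬(q → ¬p) there: e:T, f:T. ✓
Satisfying worlds: {a, b, c, d, e, f, g}.

7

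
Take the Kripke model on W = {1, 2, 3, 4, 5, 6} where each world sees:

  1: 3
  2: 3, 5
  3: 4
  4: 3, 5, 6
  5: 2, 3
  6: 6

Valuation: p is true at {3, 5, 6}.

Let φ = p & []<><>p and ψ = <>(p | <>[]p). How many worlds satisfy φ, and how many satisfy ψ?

3 and 6

For p & []<><>p:
1: p is F, []<><>p is T. ✗
2: p is F, []<><>p is T. ✗
3: p is T, []<><>p is T. ✓
4: p is F, []<><>p is T. ✗
5: p is T, []<><>p is T. ✓
6: p is T, []<><>p is T. ✓
— 3 worlds.
For <>(p | <>[]p):
1: successors {3}; p | <>[]p there: 3:T. ✓
2: successors {3, 5}; p | <>[]p there: 3:T, 5:T. ✓
3: successors {4}; p | <>[]p there: 4:T. ✓
4: successors {3, 5, 6}; p | <>[]p there: 3:T, 5:T, 6:T. ✓
5: successors {2, 3}; p | <>[]p there: 2:F, 3:T. ✓
6: successors {6}; p | <>[]p there: 6:T. ✓
— 6 worlds.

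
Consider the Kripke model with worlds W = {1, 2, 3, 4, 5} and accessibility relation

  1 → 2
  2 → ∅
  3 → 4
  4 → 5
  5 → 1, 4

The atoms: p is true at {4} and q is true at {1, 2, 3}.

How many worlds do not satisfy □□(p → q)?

1

1: successors {2}; □(p → q) there: 2:T. ✓
2: no successors, so □□(p → q) holds vacuously. ✓
3: successors {4}; □(p → q) there: 4:T. ✓
4: successors {5}; □(p → q) there: 5:F. ✗
5: successors {1, 4}; □(p → q) there: 1:T, 4:T. ✓
Satisfying worlds: {1, 2, 3, 5}.
So □□(p → q) fails at the other 1 world.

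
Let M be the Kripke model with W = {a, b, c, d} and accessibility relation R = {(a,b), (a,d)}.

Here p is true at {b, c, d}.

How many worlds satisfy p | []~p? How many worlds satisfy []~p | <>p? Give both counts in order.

3 and 4

For p | []~p:
a: p is F, []~p is F. ✗
b: p is T, []~p is T. ✓
c: p is T, []~p is T. ✓
d: p is T, []~p is T. ✓
— 3 worlds.
For []~p | <>p:
a: []~p is F, <>p is T. ✓
b: []~p is T, <>p is F. ✓
c: []~p is T, <>p is F. ✓
d: []~p is T, <>p is F. ✓
— 4 worlds.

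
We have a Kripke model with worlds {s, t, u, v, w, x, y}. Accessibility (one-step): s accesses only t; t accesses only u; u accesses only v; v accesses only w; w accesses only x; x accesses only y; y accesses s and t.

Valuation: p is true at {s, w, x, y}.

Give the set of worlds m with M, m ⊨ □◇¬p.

s: successors {t}; ◇¬p there: t:T. ✓
t: successors {u}; ◇¬p there: u:T. ✓
u: successors {v}; ◇¬p there: v:F. ✗
v: successors {w}; ◇¬p there: w:F. ✗
w: successors {x}; ◇¬p there: x:F. ✗
x: successors {y}; ◇¬p there: y:T. ✓
y: successors {s, t}; ◇¬p there: s:T, t:T. ✓

{s, t, x, y}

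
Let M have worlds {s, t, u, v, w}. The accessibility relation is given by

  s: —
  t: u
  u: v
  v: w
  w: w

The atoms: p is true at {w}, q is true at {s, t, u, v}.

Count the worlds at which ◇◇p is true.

3

s: no successors, so ◇◇p fails. ✗
t: successors {u}; ◇p there: u:F. ✗
u: successors {v}; ◇p there: v:T. ✓
v: successors {w}; ◇p there: w:T. ✓
w: successors {w}; ◇p there: w:T. ✓
Satisfying worlds: {u, v, w}.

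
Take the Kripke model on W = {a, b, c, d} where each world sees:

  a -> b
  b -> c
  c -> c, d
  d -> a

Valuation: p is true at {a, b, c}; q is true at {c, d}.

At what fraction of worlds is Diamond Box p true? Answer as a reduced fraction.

a: successors {b}; Box p there: b:T. ✓
b: successors {c}; Box p there: c:F. ✗
c: successors {c, d}; Box p there: c:F, d:T. ✓
d: successors {a}; Box p there: a:T. ✓
That's 3 of 4 worlds, so 3/4.

3/4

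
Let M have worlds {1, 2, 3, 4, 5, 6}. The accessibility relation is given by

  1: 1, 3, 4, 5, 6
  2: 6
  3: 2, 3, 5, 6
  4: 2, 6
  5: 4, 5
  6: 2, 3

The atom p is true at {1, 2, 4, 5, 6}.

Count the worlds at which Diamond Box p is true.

5

1: successors {1, 3, 4, 5, 6}; Box p there: 1:F, 3:F, 4:T, 5:T, 6:F. ✓
2: successors {6}; Box p there: 6:F. ✗
3: successors {2, 3, 5, 6}; Box p there: 2:T, 3:F, 5:T, 6:F. ✓
4: successors {2, 6}; Box p there: 2:T, 6:F. ✓
5: successors {4, 5}; Box p there: 4:T, 5:T. ✓
6: successors {2, 3}; Box p there: 2:T, 3:F. ✓
Satisfying worlds: {1, 3, 4, 5, 6}.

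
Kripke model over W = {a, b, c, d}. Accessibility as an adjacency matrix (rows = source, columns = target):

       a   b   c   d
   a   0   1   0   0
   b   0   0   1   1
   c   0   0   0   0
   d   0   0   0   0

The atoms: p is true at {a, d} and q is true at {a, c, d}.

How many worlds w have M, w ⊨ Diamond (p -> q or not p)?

2

a: successors {b}; p -> q or not p there: b:T. ✓
b: successors {c, d}; p -> q or not p there: c:T, d:T. ✓
c: no successors, so Diamond (p -> q or not p) fails. ✗
d: no successors, so Diamond (p -> q or not p) fails. ✗
Satisfying worlds: {a, b}.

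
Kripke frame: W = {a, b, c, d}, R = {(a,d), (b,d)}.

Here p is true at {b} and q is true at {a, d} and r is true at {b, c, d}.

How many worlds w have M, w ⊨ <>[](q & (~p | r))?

a: successors {d}; [](q & (~p | r)) there: d:T. ✓
b: successors {d}; [](q & (~p | r)) there: d:T. ✓
c: no successors, so <>[](q & (~p | r)) fails. ✗
d: no successors, so <>[](q & (~p | r)) fails. ✗
Satisfying worlds: {a, b}.

2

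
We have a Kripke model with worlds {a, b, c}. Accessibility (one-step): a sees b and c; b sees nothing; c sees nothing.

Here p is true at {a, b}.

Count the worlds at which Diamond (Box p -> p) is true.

1

a: successors {b, c}; Box p -> p there: b:T, c:F. ✓
b: no successors, so Diamond (Box p -> p) fails. ✗
c: no successors, so Diamond (Box p -> p) fails. ✗
Satisfying worlds: {a}.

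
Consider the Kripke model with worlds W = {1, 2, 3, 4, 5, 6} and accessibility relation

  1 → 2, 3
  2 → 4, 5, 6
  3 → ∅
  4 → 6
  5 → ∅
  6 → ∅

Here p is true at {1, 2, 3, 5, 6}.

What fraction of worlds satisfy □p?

5/6

1: successors {2, 3}; p there: 2:T, 3:T. ✓
2: successors {4, 5, 6}; p there: 4:F, 5:T, 6:T. ✗
3: no successors, so □p holds vacuously. ✓
4: successors {6}; p there: 6:T. ✓
5: no successors, so □p holds vacuously. ✓
6: no successors, so □p holds vacuously. ✓
That's 5 of 6 worlds, so 5/6.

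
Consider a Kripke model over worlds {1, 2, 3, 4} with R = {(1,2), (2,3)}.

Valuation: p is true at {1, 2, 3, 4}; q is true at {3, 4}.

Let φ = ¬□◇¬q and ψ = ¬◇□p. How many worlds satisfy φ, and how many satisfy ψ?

2 and 2

For ¬□◇¬q:
1: □◇¬q is F. ✓
2: □◇¬q is F. ✓
3: □◇¬q is T. ✗
4: □◇¬q is T. ✗
— 2 worlds.
For ¬◇□p:
1: ◇□p is T. ✗
2: ◇□p is T. ✗
3: ◇□p is F. ✓
4: ◇□p is F. ✓
— 2 worlds.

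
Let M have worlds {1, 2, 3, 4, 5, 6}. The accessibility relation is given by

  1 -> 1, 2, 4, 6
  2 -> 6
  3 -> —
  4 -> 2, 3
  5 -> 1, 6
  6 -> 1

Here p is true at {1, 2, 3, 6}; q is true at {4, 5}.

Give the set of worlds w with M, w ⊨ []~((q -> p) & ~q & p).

{3}

1: successors {1, 2, 4, 6}; ~((q -> p) & ~q & p) there: 1:F, 2:F, 4:T, 6:F. ✗
2: successors {6}; ~((q -> p) & ~q & p) there: 6:F. ✗
3: no successors, so []~((q -> p) & ~q & p) holds vacuously. ✓
4: successors {2, 3}; ~((q -> p) & ~q & p) there: 2:F, 3:F. ✗
5: successors {1, 6}; ~((q -> p) & ~q & p) there: 1:F, 6:F. ✗
6: successors {1}; ~((q -> p) & ~q & p) there: 1:F. ✗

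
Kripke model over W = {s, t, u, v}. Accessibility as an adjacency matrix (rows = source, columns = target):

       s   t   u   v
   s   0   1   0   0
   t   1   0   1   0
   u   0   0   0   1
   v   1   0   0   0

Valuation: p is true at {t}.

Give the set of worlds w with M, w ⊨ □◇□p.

{s, u}

s: successors {t}; ◇□p there: t:T. ✓
t: successors {s, u}; ◇□p there: s:F, u:F. ✗
u: successors {v}; ◇□p there: v:T. ✓
v: successors {s}; ◇□p there: s:F. ✗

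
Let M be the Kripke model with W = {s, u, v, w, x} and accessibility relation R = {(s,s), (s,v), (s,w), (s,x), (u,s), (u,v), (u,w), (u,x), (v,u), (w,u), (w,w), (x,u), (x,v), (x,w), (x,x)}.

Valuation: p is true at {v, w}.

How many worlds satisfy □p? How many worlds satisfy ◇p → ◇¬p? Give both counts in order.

0 and 5

For □p:
s: successors {s, v, w, x}; p there: s:F, v:T, w:T, x:F. ✗
u: successors {s, v, w, x}; p there: s:F, v:T, w:T, x:F. ✗
v: successors {u}; p there: u:F. ✗
w: successors {u, w}; p there: u:F, w:T. ✗
x: successors {u, v, w, x}; p there: u:F, v:T, w:T, x:F. ✗
— 0 worlds.
For ◇p → ◇¬p:
s: ◇p is T, ◇¬p is T. ✓
u: ◇p is T, ◇¬p is T. ✓
v: ◇p is F, ◇¬p is T. ✓
w: ◇p is T, ◇¬p is T. ✓
x: ◇p is T, ◇¬p is T. ✓
— 5 worlds.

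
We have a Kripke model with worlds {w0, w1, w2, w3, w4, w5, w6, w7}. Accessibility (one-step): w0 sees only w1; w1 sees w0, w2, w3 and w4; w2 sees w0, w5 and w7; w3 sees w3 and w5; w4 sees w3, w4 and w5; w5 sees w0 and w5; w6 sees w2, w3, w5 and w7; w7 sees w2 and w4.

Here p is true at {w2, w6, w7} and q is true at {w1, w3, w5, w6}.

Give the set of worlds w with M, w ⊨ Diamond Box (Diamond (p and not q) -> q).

{w1, w2, w3, w4, w5, w6, w7}

w0: successors {w1}; Box (Diamond (p and not q) -> q) there: w1:F. ✗
w1: successors {w0, w2, w3, w4}; Box (Diamond (p and not q) -> q) there: w0:T, w2:F, w3:T, w4:T. ✓
w2: successors {w0, w5, w7}; Box (Diamond (p and not q) -> q) there: w0:T, w5:T, w7:F. ✓
w3: successors {w3, w5}; Box (Diamond (p and not q) -> q) there: w3:T, w5:T. ✓
w4: successors {w3, w4, w5}; Box (Diamond (p and not q) -> q) there: w3:T, w4:T, w5:T. ✓
w5: successors {w0, w5}; Box (Diamond (p and not q) -> q) there: w0:T, w5:T. ✓
w6: successors {w2, w3, w5, w7}; Box (Diamond (p and not q) -> q) there: w2:F, w3:T, w5:T, w7:F. ✓
w7: successors {w2, w4}; Box (Diamond (p and not q) -> q) there: w2:F, w4:T. ✓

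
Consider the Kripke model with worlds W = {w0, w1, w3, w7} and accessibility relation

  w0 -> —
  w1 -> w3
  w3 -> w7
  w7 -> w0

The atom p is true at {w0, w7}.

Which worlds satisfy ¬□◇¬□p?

w0: □◇¬□p is T. ✗
w1: □◇¬□p is F. ✓
w3: □◇¬□p is F. ✓
w7: □◇¬□p is F. ✓

{w1, w3, w7}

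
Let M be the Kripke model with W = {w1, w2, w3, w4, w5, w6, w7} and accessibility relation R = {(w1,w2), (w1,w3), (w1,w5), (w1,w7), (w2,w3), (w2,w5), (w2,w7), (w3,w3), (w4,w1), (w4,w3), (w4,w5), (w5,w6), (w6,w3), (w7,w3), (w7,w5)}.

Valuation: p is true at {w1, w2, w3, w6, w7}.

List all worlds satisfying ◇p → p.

w1: ◇p is T, p is T. ✓
w2: ◇p is T, p is T. ✓
w3: ◇p is T, p is T. ✓
w4: ◇p is T, p is F. ✗
w5: ◇p is T, p is F. ✗
w6: ◇p is T, p is T. ✓
w7: ◇p is T, p is T. ✓

{w1, w2, w3, w6, w7}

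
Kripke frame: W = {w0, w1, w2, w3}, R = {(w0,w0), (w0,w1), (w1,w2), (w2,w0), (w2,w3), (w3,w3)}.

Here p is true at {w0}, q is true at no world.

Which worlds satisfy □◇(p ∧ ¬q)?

w0: successors {w0, w1}; ◇(p ∧ ¬q) there: w0:T, w1:F. ✗
w1: successors {w2}; ◇(p ∧ ¬q) there: w2:T. ✓
w2: successors {w0, w3}; ◇(p ∧ ¬q) there: w0:T, w3:F. ✗
w3: successors {w3}; ◇(p ∧ ¬q) there: w3:F. ✗

{w1}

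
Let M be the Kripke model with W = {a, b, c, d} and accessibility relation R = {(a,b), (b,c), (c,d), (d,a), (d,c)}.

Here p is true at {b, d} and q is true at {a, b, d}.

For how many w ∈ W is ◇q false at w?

a: successors {b}; q there: b:T. ✓
b: successors {c}; q there: c:F. ✗
c: successors {d}; q there: d:T. ✓
d: successors {a, c}; q there: a:T, c:F. ✓
Satisfying worlds: {a, c, d}.
So ◇q fails at the other 1 world.

1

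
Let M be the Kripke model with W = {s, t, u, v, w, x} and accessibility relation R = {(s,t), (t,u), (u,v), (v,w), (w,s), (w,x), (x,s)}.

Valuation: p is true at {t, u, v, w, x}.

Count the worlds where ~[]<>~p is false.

1

s: []<>~p is F. ✓
t: []<>~p is F. ✓
u: []<>~p is F. ✓
v: []<>~p is T. ✗
w: []<>~p is F. ✓
x: []<>~p is F. ✓
Satisfying worlds: {s, t, u, w, x}.
So ~[]<>~p fails at the other 1 world.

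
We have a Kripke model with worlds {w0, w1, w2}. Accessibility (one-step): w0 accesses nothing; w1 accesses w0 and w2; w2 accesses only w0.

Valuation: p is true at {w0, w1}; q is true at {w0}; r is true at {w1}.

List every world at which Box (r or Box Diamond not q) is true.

{w0, w2}

w0: no successors, so Box (r or Box Diamond not q) holds vacuously. ✓
w1: successors {w0, w2}; r or Box Diamond not q there: w0:T, w2:F. ✗
w2: successors {w0}; r or Box Diamond not q there: w0:T. ✓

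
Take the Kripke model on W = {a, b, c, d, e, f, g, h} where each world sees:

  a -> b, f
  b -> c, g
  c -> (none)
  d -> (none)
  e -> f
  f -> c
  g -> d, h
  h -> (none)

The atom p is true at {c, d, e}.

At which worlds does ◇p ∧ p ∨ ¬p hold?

{a, b, f, g, h}

a: ◇p ∧ p is F, ¬p is T. ✓
b: ◇p ∧ p is F, ¬p is T. ✓
c: ◇p ∧ p is F, ¬p is F. ✗
d: ◇p ∧ p is F, ¬p is F. ✗
e: ◇p ∧ p is F, ¬p is F. ✗
f: ◇p ∧ p is F, ¬p is T. ✓
g: ◇p ∧ p is F, ¬p is T. ✓
h: ◇p ∧ p is F, ¬p is T. ✓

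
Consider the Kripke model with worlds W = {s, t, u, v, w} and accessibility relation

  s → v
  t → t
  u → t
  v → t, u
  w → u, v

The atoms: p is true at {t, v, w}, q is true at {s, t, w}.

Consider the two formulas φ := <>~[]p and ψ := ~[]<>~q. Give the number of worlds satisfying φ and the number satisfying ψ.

2 and 4

For <>~[]p:
s: successors {v}; ~[]p there: v:T. ✓
t: successors {t}; ~[]p there: t:F. ✗
u: successors {t}; ~[]p there: t:F. ✗
v: successors {t, u}; ~[]p there: t:F, u:F. ✗
w: successors {u, v}; ~[]p there: u:F, v:T. ✓
— 2 worlds.
For ~[]<>~q:
s: []<>~q is T. ✗
t: []<>~q is F. ✓
u: []<>~q is F. ✓
v: []<>~q is F. ✓
w: []<>~q is F. ✓
— 4 worlds.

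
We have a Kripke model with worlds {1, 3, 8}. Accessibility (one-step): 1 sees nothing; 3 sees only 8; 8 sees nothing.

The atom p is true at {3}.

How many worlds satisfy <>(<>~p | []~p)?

1

1: no successors, so <>(<>~p | []~p) fails. ✗
3: successors {8}; <>~p | []~p there: 8:T. ✓
8: no successors, so <>(<>~p | []~p) fails. ✗
Satisfying worlds: {3}.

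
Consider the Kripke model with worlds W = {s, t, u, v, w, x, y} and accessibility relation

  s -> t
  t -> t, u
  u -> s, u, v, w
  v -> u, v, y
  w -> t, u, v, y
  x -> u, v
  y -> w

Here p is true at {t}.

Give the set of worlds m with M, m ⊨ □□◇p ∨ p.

{t}

s: □□◇p is F, p is F. ✗
t: □□◇p is F, p is T. ✓
u: □□◇p is F, p is F. ✗
v: □□◇p is F, p is F. ✗
w: □□◇p is F, p is F. ✗
x: □□◇p is F, p is F. ✗
y: □□◇p is F, p is F. ✗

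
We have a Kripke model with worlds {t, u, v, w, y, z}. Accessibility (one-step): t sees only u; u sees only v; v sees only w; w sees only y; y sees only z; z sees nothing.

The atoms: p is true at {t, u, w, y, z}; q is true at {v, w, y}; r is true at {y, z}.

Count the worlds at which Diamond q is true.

3

t: successors {u}; q there: u:F. ✗
u: successors {v}; q there: v:T. ✓
v: successors {w}; q there: w:T. ✓
w: successors {y}; q there: y:T. ✓
y: successors {z}; q there: z:F. ✗
z: no successors, so Diamond q fails. ✗
Satisfying worlds: {u, v, w}.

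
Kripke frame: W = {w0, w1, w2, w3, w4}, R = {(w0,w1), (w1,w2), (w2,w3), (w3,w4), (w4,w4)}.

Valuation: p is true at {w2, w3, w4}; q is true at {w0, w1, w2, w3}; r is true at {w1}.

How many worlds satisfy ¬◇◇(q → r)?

2

w0: ◇◇(q → r) is F. ✓
w1: ◇◇(q → r) is F. ✓
w2: ◇◇(q → r) is T. ✗
w3: ◇◇(q → r) is T. ✗
w4: ◇◇(q → r) is T. ✗
Satisfying worlds: {w0, w1}.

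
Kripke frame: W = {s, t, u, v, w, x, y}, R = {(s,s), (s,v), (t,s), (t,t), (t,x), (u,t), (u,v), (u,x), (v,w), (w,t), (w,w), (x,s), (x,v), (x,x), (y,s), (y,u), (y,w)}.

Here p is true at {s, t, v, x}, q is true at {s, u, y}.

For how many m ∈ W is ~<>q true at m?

3

s: <>q is T. ✗
t: <>q is T. ✗
u: <>q is F. ✓
v: <>q is F. ✓
w: <>q is F. ✓
x: <>q is T. ✗
y: <>q is T. ✗
Satisfying worlds: {u, v, w}.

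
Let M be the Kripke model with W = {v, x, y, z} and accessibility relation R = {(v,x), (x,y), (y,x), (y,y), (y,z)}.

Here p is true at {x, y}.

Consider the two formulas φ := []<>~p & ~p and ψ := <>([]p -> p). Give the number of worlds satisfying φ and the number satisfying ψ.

For []<>~p & ~p:
v: []<>~p is F, ~p is T. ✗
x: []<>~p is T, ~p is F. ✗
y: []<>~p is F, ~p is F. ✗
z: []<>~p is T, ~p is T. ✓
— 1 world.
For <>([]p -> p):
v: successors {x}; []p -> p there: x:T. ✓
x: successors {y}; []p -> p there: y:T. ✓
y: successors {x, y, z}; []p -> p there: x:T, y:T, z:F. ✓
z: no successors, so <>([]p -> p) fails. ✗
— 3 worlds.

1 and 3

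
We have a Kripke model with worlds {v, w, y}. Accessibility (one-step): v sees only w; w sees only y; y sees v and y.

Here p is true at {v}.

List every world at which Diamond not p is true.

v: successors {w}; not p there: w:T. ✓
w: successors {y}; not p there: y:T. ✓
y: successors {v, y}; not p there: v:F, y:T. ✓

{v, w, y}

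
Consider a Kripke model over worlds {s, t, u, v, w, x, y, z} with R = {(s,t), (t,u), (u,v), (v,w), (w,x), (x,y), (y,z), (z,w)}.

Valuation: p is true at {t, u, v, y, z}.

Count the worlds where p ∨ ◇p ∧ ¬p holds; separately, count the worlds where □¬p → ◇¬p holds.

For p ∨ ◇p ∧ ¬p:
s: p is F, ◇p ∧ ¬p is T. ✓
t: p is T, ◇p ∧ ¬p is F. ✓
u: p is T, ◇p ∧ ¬p is F. ✓
v: p is T, ◇p ∧ ¬p is F. ✓
w: p is F, ◇p ∧ ¬p is F. ✗
x: p is F, ◇p ∧ ¬p is T. ✓
y: p is T, ◇p ∧ ¬p is F. ✓
z: p is T, ◇p ∧ ¬p is F. ✓
— 7 worlds.
For □¬p → ◇¬p:
s: □¬p is F, ◇¬p is F. ✓
t: □¬p is F, ◇¬p is F. ✓
u: □¬p is F, ◇¬p is F. ✓
v: □¬p is T, ◇¬p is T. ✓
w: □¬p is T, ◇¬p is T. ✓
x: □¬p is F, ◇¬p is F. ✓
y: □¬p is F, ◇¬p is F. ✓
z: □¬p is T, ◇¬p is T. ✓
— 8 worlds.

7 and 8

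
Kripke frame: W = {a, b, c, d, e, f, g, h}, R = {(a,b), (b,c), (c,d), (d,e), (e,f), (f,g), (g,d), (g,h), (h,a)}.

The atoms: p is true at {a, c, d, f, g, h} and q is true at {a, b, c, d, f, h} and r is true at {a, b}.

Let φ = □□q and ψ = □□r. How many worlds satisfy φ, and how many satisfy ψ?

5 and 1

For □□q:
a: successors {b}; □q there: b:T. ✓
b: successors {c}; □q there: c:T. ✓
c: successors {d}; □q there: d:F. ✗
d: successors {e}; □q there: e:T. ✓
e: successors {f}; □q there: f:F. ✗
f: successors {g}; □q there: g:T. ✓
g: successors {d, h}; □q there: d:F, h:T. ✗
h: successors {a}; □q there: a:T. ✓
— 5 worlds.
For □□r:
a: successors {b}; □r there: b:F. ✗
b: successors {c}; □r there: c:F. ✗
c: successors {d}; □r there: d:F. ✗
d: successors {e}; □r there: e:F. ✗
e: successors {f}; □r there: f:F. ✗
f: successors {g}; □r there: g:F. ✗
g: successors {d, h}; □r there: d:F, h:T. ✗
h: successors {a}; □r there: a:T. ✓
— 1 world.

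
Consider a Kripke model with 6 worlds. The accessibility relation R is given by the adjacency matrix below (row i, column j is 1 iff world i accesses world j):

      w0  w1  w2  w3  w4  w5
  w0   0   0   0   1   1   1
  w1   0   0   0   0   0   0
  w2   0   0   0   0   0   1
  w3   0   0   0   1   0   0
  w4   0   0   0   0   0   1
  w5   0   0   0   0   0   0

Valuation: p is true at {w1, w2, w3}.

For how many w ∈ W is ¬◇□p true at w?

2

w0: ◇□p is T. ✗
w1: ◇□p is F. ✓
w2: ◇□p is T. ✗
w3: ◇□p is T. ✗
w4: ◇□p is T. ✗
w5: ◇□p is F. ✓
Satisfying worlds: {w1, w5}.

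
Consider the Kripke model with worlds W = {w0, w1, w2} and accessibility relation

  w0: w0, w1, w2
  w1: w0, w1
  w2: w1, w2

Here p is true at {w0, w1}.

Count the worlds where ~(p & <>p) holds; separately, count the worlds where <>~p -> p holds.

1 and 2

For ~(p & <>p):
w0: p & <>p is T. ✗
w1: p & <>p is T. ✗
w2: p & <>p is F. ✓
— 1 world.
For <>~p -> p:
w0: <>~p is T, p is T. ✓
w1: <>~p is F, p is T. ✓
w2: <>~p is T, p is F. ✗
— 2 worlds.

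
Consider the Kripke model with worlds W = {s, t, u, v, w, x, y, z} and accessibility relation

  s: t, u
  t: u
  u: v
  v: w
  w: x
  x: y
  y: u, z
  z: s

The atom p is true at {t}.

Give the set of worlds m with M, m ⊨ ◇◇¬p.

{s, t, u, v, w, x, y, z}

s: successors {t, u}; ◇¬p there: t:T, u:T. ✓
t: successors {u}; ◇¬p there: u:T. ✓
u: successors {v}; ◇¬p there: v:T. ✓
v: successors {w}; ◇¬p there: w:T. ✓
w: successors {x}; ◇¬p there: x:T. ✓
x: successors {y}; ◇¬p there: y:T. ✓
y: successors {u, z}; ◇¬p there: u:T, z:T. ✓
z: successors {s}; ◇¬p there: s:T. ✓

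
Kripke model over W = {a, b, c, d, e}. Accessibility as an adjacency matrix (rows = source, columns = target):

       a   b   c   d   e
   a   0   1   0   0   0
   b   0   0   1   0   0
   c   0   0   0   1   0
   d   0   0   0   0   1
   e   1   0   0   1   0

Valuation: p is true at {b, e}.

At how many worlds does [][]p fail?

a: successors {b}; []p there: b:F. ✗
b: successors {c}; []p there: c:F. ✗
c: successors {d}; []p there: d:T. ✓
d: successors {e}; []p there: e:F. ✗
e: successors {a, d}; []p there: a:T, d:T. ✓
Satisfying worlds: {c, e}.
So [][]p fails at the other 3 worlds.

3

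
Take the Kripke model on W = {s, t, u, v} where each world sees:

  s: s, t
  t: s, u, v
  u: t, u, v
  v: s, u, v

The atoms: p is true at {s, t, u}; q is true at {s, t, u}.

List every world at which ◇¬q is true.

{t, u, v}

s: successors {s, t}; ¬q there: s:F, t:F. ✗
t: successors {s, u, v}; ¬q there: s:F, u:F, v:T. ✓
u: successors {t, u, v}; ¬q there: t:F, u:F, v:T. ✓
v: successors {s, u, v}; ¬q there: s:F, u:F, v:T. ✓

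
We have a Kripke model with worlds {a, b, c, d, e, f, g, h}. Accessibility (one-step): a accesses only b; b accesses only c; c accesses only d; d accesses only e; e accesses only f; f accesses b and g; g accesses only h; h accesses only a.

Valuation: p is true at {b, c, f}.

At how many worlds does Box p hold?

a: successors {b}; p there: b:T. ✓
b: successors {c}; p there: c:T. ✓
c: successors {d}; p there: d:F. ✗
d: successors {e}; p there: e:F. ✗
e: successors {f}; p there: f:T. ✓
f: successors {b, g}; p there: b:T, g:F. ✗
g: successors {h}; p there: h:F. ✗
h: successors {a}; p there: a:F. ✗
Satisfying worlds: {a, b, e}.

3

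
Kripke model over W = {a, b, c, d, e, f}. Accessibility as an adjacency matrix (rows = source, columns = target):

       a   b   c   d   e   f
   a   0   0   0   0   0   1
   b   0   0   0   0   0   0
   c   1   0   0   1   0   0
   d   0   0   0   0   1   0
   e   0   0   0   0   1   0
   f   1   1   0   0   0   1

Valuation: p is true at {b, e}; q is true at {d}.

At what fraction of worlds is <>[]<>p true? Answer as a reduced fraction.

a: successors {f}; []<>p there: f:F. ✗
b: no successors, so <>[]<>p fails. ✗
c: successors {a, d}; []<>p there: a:T, d:T. ✓
d: successors {e}; []<>p there: e:T. ✓
e: successors {e}; []<>p there: e:T. ✓
f: successors {a, b, f}; []<>p there: a:T, b:T, f:F. ✓
That's 4 of 6 worlds, so 4/6 = 2/3.

2/3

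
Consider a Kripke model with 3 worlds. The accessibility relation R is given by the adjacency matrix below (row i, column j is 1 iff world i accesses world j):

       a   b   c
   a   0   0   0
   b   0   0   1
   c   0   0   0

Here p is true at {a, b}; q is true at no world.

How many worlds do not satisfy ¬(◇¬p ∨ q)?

1

a: ◇¬p ∨ q is F. ✓
b: ◇¬p ∨ q is T. ✗
c: ◇¬p ∨ q is F. ✓
Satisfying worlds: {a, c}.
So ¬(◇¬p ∨ q) fails at the other 1 world.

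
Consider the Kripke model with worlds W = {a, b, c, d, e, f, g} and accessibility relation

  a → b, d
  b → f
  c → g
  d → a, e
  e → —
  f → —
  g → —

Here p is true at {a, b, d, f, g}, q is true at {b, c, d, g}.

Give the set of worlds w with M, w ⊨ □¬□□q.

a: successors {b, d}; ¬□□q there: b:F, d:F. ✗
b: successors {f}; ¬□□q there: f:F. ✗
c: successors {g}; ¬□□q there: g:F. ✗
d: successors {a, e}; ¬□□q there: a:T, e:F. ✗
e: no successors, so □¬□□q holds vacuously. ✓
f: no successors, so □¬□□q holds vacuously. ✓
g: no successors, so □¬□□q holds vacuously. ✓

{e, f, g}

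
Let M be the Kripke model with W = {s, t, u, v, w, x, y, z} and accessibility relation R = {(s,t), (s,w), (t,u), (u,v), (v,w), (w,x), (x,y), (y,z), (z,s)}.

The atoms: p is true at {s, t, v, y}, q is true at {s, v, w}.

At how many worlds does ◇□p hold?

s: successors {t, w}; □p there: t:F, w:F. ✗
t: successors {u}; □p there: u:T. ✓
u: successors {v}; □p there: v:F. ✗
v: successors {w}; □p there: w:F. ✗
w: successors {x}; □p there: x:T. ✓
x: successors {y}; □p there: y:F. ✗
y: successors {z}; □p there: z:T. ✓
z: successors {s}; □p there: s:F. ✗
Satisfying worlds: {t, w, y}.

3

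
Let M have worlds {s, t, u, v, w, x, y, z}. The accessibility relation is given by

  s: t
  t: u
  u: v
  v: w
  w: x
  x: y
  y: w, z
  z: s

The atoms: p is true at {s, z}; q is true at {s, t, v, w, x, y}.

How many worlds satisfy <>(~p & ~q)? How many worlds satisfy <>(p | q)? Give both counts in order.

1 and 7

For <>(~p & ~q):
s: successors {t}; ~p & ~q there: t:F. ✗
t: successors {u}; ~p & ~q there: u:T. ✓
u: successors {v}; ~p & ~q there: v:F. ✗
v: successors {w}; ~p & ~q there: w:F. ✗
w: successors {x}; ~p & ~q there: x:F. ✗
x: successors {y}; ~p & ~q there: y:F. ✗
y: successors {w, z}; ~p & ~q there: w:F, z:F. ✗
z: successors {s}; ~p & ~q there: s:F. ✗
— 1 world.
For <>(p | q):
s: successors {t}; p | q there: t:T. ✓
t: successors {u}; p | q there: u:F. ✗
u: successors {v}; p | q there: v:T. ✓
v: successors {w}; p | q there: w:T. ✓
w: successors {x}; p | q there: x:T. ✓
x: successors {y}; p | q there: y:T. ✓
y: successors {w, z}; p | q there: w:T, z:T. ✓
z: successors {s}; p | q there: s:T. ✓
— 7 worlds.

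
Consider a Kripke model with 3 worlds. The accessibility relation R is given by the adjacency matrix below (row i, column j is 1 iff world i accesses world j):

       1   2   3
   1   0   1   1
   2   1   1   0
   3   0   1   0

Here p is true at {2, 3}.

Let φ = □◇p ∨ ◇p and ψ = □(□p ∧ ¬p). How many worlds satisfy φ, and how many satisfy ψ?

For □◇p ∨ ◇p:
1: □◇p is T, ◇p is T. ✓
2: □◇p is T, ◇p is T. ✓
3: □◇p is T, ◇p is T. ✓
— 3 worlds.
For □(□p ∧ ¬p):
1: successors {2, 3}; □p ∧ ¬p there: 2:F, 3:F. ✗
2: successors {1, 2}; □p ∧ ¬p there: 1:T, 2:F. ✗
3: successors {2}; □p ∧ ¬p there: 2:F. ✗
— 0 worlds.

3 and 0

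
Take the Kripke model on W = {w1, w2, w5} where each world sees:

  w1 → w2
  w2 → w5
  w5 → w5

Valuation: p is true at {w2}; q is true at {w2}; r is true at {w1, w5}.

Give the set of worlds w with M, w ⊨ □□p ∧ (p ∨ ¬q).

∅

w1: □□p is F, p ∨ ¬q is T. ✗
w2: □□p is F, p ∨ ¬q is T. ✗
w5: □□p is F, p ∨ ¬q is T. ✗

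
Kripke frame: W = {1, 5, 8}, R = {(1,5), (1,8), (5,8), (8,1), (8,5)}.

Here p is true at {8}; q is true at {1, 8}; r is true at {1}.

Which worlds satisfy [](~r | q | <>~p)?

1: successors {5, 8}; ~r | q | <>~p there: 5:T, 8:T. ✓
5: successors {8}; ~r | q | <>~p there: 8:T. ✓
8: successors {1, 5}; ~r | q | <>~p there: 1:T, 5:T. ✓

{1, 5, 8}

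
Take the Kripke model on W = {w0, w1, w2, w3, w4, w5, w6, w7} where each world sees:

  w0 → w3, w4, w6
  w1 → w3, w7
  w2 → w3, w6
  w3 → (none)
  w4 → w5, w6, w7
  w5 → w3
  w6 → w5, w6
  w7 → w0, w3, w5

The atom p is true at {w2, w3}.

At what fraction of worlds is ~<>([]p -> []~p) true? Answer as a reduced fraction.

1/8

w0: <>([]p -> []~p) is T. ✗
w1: <>([]p -> []~p) is T. ✗
w2: <>([]p -> []~p) is T. ✗
w3: <>([]p -> []~p) is F. ✓
w4: <>([]p -> []~p) is T. ✗
w5: <>([]p -> []~p) is T. ✗
w6: <>([]p -> []~p) is T. ✗
w7: <>([]p -> []~p) is T. ✗
That's 1 of 8 worlds, so 1/8.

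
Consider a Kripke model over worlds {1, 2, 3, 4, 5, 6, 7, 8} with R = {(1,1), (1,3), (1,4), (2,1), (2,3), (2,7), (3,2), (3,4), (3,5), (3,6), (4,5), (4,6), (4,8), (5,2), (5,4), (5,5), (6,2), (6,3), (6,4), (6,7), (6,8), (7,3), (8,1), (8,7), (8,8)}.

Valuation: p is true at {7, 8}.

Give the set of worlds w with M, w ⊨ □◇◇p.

1: successors {1, 3, 4}; ◇◇p there: 1:T, 3:T, 4:T. ✓
2: successors {1, 3, 7}; ◇◇p there: 1:T, 3:T, 7:F. ✗
3: successors {2, 4, 5, 6}; ◇◇p there: 2:F, 4:T, 5:T, 6:T. ✗
4: successors {5, 6, 8}; ◇◇p there: 5:T, 6:T, 8:T. ✓
5: successors {2, 4, 5}; ◇◇p there: 2:F, 4:T, 5:T. ✗
6: successors {2, 3, 4, 7, 8}; ◇◇p there: 2:F, 3:T, 4:T, 7:F, 8:T. ✗
7: successors {3}; ◇◇p there: 3:T. ✓
8: successors {1, 7, 8}; ◇◇p there: 1:T, 7:F, 8:T. ✗

{1, 4, 7}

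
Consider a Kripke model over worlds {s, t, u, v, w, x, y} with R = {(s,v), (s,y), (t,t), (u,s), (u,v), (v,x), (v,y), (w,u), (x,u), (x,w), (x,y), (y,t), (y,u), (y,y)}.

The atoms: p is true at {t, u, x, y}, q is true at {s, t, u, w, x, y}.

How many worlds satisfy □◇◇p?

s: successors {v, y}; ◇◇p there: v:T, y:T. ✓
t: successors {t}; ◇◇p there: t:T. ✓
u: successors {s, v}; ◇◇p there: s:T, v:T. ✓
v: successors {x, y}; ◇◇p there: x:T, y:T. ✓
w: successors {u}; ◇◇p there: u:T. ✓
x: successors {u, w, y}; ◇◇p there: u:T, w:F, y:T. ✗
y: successors {t, u, y}; ◇◇p there: t:T, u:T, y:T. ✓
Satisfying worlds: {s, t, u, v, w, y}.

6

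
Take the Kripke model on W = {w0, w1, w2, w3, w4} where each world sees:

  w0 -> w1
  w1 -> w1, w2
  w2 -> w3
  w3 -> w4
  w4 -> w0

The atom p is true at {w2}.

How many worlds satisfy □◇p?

1

w0: successors {w1}; ◇p there: w1:T. ✓
w1: successors {w1, w2}; ◇p there: w1:T, w2:F. ✗
w2: successors {w3}; ◇p there: w3:F. ✗
w3: successors {w4}; ◇p there: w4:F. ✗
w4: successors {w0}; ◇p there: w0:F. ✗
Satisfying worlds: {w0}.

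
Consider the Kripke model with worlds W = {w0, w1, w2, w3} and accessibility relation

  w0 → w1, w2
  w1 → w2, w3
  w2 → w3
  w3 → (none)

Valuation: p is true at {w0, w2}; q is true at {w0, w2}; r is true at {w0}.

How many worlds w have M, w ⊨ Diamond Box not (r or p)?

w0: successors {w1, w2}; Box not (r or p) there: w1:F, w2:T. ✓
w1: successors {w2, w3}; Box not (r or p) there: w2:T, w3:T. ✓
w2: successors {w3}; Box not (r or p) there: w3:T. ✓
w3: no successors, so Diamond Box not (r or p) fails. ✗
Satisfying worlds: {w0, w1, w2}.

3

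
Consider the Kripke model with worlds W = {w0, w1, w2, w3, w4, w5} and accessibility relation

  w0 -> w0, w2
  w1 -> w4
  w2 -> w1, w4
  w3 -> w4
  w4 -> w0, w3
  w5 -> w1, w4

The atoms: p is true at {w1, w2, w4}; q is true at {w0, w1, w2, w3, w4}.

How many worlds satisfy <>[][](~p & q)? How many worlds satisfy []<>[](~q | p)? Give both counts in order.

3 and 3

For <>[][](~p & q):
w0: successors {w0, w2}; [][](~p & q) there: w0:F, w2:F. ✗
w1: successors {w4}; [][](~p & q) there: w4:F. ✗
w2: successors {w1, w4}; [][](~p & q) there: w1:T, w4:F. ✓
w3: successors {w4}; [][](~p & q) there: w4:F. ✗
w4: successors {w0, w3}; [][](~p & q) there: w0:F, w3:T. ✓
w5: successors {w1, w4}; [][](~p & q) there: w1:T, w4:F. ✓
— 3 worlds.
For []<>[](~q | p):
w0: successors {w0, w2}; <>[](~q | p) there: w0:T, w2:T. ✓
w1: successors {w4}; <>[](~q | p) there: w4:T. ✓
w2: successors {w1, w4}; <>[](~q | p) there: w1:F, w4:T. ✗
w3: successors {w4}; <>[](~q | p) there: w4:T. ✓
w4: successors {w0, w3}; <>[](~q | p) there: w0:T, w3:F. ✗
w5: successors {w1, w4}; <>[](~q | p) there: w1:F, w4:T. ✗
— 3 worlds.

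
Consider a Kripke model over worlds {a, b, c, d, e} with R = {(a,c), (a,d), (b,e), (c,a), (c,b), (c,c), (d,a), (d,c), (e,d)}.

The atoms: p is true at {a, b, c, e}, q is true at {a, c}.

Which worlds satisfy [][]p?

{a, e}

a: successors {c, d}; []p there: c:T, d:T. ✓
b: successors {e}; []p there: e:F. ✗
c: successors {a, b, c}; []p there: a:F, b:T, c:T. ✗
d: successors {a, c}; []p there: a:F, c:T. ✗
e: successors {d}; []p there: d:T. ✓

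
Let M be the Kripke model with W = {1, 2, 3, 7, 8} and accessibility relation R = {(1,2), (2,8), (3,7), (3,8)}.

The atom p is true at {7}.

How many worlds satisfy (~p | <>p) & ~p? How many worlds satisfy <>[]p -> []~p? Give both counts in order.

For (~p | <>p) & ~p:
1: ~p | <>p is T, ~p is T. ✓
2: ~p | <>p is T, ~p is T. ✓
3: ~p | <>p is T, ~p is T. ✓
7: ~p | <>p is F, ~p is F. ✗
8: ~p | <>p is T, ~p is T. ✓
— 4 worlds.
For <>[]p -> []~p:
1: <>[]p is F, []~p is T. ✓
2: <>[]p is T, []~p is T. ✓
3: <>[]p is T, []~p is F. ✗
7: <>[]p is F, []~p is T. ✓
8: <>[]p is F, []~p is T. ✓
— 4 worlds.

4 and 4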